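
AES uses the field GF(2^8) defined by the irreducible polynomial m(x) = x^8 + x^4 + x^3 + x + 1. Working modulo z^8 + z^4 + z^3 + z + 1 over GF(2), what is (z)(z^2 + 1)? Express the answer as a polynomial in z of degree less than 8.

z^3 + z

Multiply in GF(2)[z]: (z)·(z^2 + 1) = z^3 + z.
Reduced: z^3 + z.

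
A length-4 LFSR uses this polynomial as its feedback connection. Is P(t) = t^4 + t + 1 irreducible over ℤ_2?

Yes

Check for roots in ℤ_2: P(0) = 1; P(1) = 1.
No roots, so no linear factors.
Monic irreducibles of degree 2 over GF(2): t^2 + t + 1.
None of them divide P (all give nonzero remainder).
No irreducible factor of degree ≤ 2 exists, so P is irreducible over GF(2).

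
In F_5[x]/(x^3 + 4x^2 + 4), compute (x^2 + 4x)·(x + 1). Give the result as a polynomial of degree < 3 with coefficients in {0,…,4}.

Multiply in F_5[x]: (x^2 + 4x)·(x + 1) = x^3 + 4x.
Reduce using x^3 ≡ x^2 + 1 (mod x^3 + 4x^2 + 4).
Reduced: x^2 + 4x + 1.

x^2 + 4x + 1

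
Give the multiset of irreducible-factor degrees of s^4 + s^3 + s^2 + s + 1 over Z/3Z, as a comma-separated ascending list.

Write f(s) = s^4 + s^3 + s^2 + s + 1.
Roots in Z/3Z: f(0) = 1; f(1) = 2; f(2) = 1.
Complete factorization: f(s) = (s^4 + s^3 + s^2 + s + 1).
Factor degrees with multiplicity: 4 = 4.

4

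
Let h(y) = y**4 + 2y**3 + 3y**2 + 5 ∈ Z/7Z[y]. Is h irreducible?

No

Check for roots in Z/7Z: h(0) = 5; h(1) = 4; h(2) = 0 → root; h(3) = 6; h(4) = 3; h(5) = 3; h(6) = 0 → root.
h(2) = 0, so (y − 2) divides h(y); h is reducible.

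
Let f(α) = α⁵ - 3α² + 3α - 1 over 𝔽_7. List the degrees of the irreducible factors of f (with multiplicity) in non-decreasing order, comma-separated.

1, 1, 1, 2

Linear factors from roots: (α - 1), (α - 3), (α + 3).
Complete factorization: f(α) = (α + 3)·(α - 3)·(α - 1)·(α² + α + 3).
Factor degrees with multiplicity: 1 + 1 + 1 + 2 = 5.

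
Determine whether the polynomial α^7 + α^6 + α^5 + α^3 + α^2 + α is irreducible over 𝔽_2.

No

Write g(α) = α^7 + α^6 + α^5 + α^3 + α^2 + α.
Check for roots in 𝔽_2: g(0) = 0 → root; g(1) = 0 → root.
g(0) = 0, so (α) divides g(α); g is reducible.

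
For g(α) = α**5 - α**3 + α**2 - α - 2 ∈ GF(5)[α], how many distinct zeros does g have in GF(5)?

Evaluate at each of the 5 elements of GF(5):
g(0) = 3; g(1) = 3; g(2) = 4; g(3) = 0 → root; g(4) = 0 → root.
Roots: {3, 4}.

2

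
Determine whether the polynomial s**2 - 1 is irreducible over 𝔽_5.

Write P(s) = s**2 - 1.
Check for roots in 𝔽_5: P(0) = 4; P(1) = 0 → root; P(2) = 3; P(3) = 3; P(4) = 0 → root.
P(1) = 0, so (s − 1) divides P(s); P is reducible.

No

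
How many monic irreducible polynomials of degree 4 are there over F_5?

By the necklace-counting formula, N_5(4) = (1/4) Σ_{d|4} μ(4/d)·5^d.
Divisors of 4: 1, 2, 4; μ(4/d) for each: 0, -1, 1.
Σ = − 5^2 + 5^4 = 600.
N = 600/4 = 150.

150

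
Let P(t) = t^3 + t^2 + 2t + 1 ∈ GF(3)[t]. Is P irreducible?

Check for roots in GF(3): P(0) = 1; P(1) = 2; P(2) = 2.
No roots. A degree-3 polynomial over a field with no linear factor is irreducible.

Yes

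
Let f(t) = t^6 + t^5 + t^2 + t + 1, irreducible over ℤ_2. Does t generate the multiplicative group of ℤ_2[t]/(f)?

|GF(2^6)^×| = 2^6 − 1 = 63. Prime factorization: 63 = 3^2·7.
f is primitive ⇔ t has order 63 in GF(2)[t]/(f), i.e. t^(63/q) ≠ 1 for each prime q | 63.
t^(21) mod f = t^5 + t^3 + t^2.
t^(9) mod f = t^3 + t^2 + 1.
None equal 1, so t has full order 63; f is primitive.

Yes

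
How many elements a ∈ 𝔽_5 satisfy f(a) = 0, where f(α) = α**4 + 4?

Evaluate at each of the 5 elements of 𝔽_5:
f(0) = 4; f(1) = 0 → root; f(2) = 0 → root; f(3) = 0 → root; f(4) = 0 → root.
Roots: {1, 2, 3, 4}.

4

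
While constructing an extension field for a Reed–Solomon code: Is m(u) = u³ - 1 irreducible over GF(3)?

No

Check for roots in GF(3): m(0) = 2; m(1) = 0 → root; m(2) = 1.
m(1) = 0, so (u − 1) divides m(u); m is reducible.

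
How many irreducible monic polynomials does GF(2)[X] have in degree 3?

The number of monic irreducibles of degree 3 over GF(2) is (1/3)·Σ_{d∣3} μ(3/d) 2^d.
Divisors of 3: 1, 3; μ(3/d) for each: -1, 1.
Σ = − 2^1 + 2^3 = 6.
N = 6/3 = 2.

2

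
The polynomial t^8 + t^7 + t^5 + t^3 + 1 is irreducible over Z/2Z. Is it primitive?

Yes

Write f(t) = t^8 + t^7 + t^5 + t^3 + 1.
|GF(2^8)^×| = 2^8 − 1 = 255. Prime factorization: 255 = 3·5·17.
f is primitive ⇔ t has order 255 in GF(2)[t]/(f), i.e. t^(255/q) ≠ 1 for each prime q | 255.
t^(85) mod f = t^7 + t^6 + t^2 + t.
t^(51) mod f = t^7 + t^6 + t^4 + t^3 + t^2.
t^(15) mod f = t^3 + t^2.
None equal 1, so t has full order 255; f is primitive.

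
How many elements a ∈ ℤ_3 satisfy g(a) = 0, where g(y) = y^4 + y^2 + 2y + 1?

0

Evaluate at each of the 3 elements of ℤ_3:
g(0) = 1; g(1) = 2; g(2) = 1.
No element is a root.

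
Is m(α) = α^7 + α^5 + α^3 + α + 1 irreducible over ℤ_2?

Check for roots in ℤ_2: m(0) = 1; m(1) = 1.
No roots, so no linear factors.
Monic irreducibles of degree 2 over GF(2): α^2 + α + 1.
None of them divide m (all give nonzero remainder).
Monic irreducibles of degree 3 over GF(2): α^3 + α + 1, α^3 + α^2 + 1.
None of them divide m (all give nonzero remainder).
No irreducible factor of degree ≤ 3 exists, so m is irreducible over GF(2).

Yes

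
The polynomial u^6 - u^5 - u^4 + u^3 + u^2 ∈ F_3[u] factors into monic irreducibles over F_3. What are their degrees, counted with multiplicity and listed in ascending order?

Write g(u) = u^6 - u^5 - u^4 + u^3 + u^2.
Roots in F_3: g(0) = 0 → root; g(1) = 1; g(2) = 1.
Linear factors from roots: (u).
Complete factorization: g(u) = (u)^2·(u^2 + u - 1)^2.
Factor degrees with multiplicity: 1 + 1 + 2 + 2 = 6.

1, 1, 2, 2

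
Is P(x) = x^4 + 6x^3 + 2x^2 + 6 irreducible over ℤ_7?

Check for roots in ℤ_7: P(0) = 6; P(1) = 1; P(2) = 1; P(3) = 1; P(4) = 6; P(5) = 3; P(6) = 3.
No roots, so no linear factors.
Degree-2 irreducible divisors: test the 21 monic irreducibles of degree 2 over GF(7).
x^2 + 3x + 1 divides P: P(x) = (x^2 + 3x + 1)·(x^2 + 3x + 6).

No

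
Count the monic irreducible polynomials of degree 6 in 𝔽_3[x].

116

By the necklace-counting formula, N_3(6) = (1/6) Σ_{d|6} μ(6/d)·3^d.
Divisors of 6: 1, 2, 3, 6; μ(6/d) for each: 1, -1, -1, 1.
Σ = 3^1 − 3^2 − 3^3 + 3^6 = 696.
N = 696/6 = 116.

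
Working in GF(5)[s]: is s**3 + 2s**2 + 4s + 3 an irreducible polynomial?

No

Write P(s) = s**3 + 2s**2 + 4s + 3.
Check for roots in GF(5): P(0) = 3; P(1) = 0 → root; P(2) = 2; P(3) = 0 → root; P(4) = 0 → root.
P(1) = 0, so (s − 1) divides P(s); P is reducible.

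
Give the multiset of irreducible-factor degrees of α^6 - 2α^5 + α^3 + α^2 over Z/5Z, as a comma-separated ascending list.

Write f(α) = α^6 - 2α^5 + α^3 + α^2.
Roots in Z/5Z: f(0) = 0 → root; f(1) = 1; f(2) = 2; f(3) = 4; f(4) = 3.
Linear factors from roots: (α).
Complete factorization: f(α) = (α)^2·(α^2 + 2)·(α^2 - 2α - 2).
Factor degrees with multiplicity: 1 + 1 + 2 + 2 = 6.

1, 1, 2, 2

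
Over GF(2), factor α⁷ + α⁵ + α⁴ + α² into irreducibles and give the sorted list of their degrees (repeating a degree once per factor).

Write g(α) = α⁷ + α⁵ + α⁴ + α².
Roots in GF(2): g(0) = 0 → root; g(1) = 0 → root.
Linear factors from roots: (α), (α + 1).
Complete factorization: g(α) = (α)^2·(α + 1)^3·(α² + α + 1).
Factor degrees with multiplicity: 1 + 1 + 1 + 1 + 1 + 2 = 7.

1, 1, 1, 1, 1, 2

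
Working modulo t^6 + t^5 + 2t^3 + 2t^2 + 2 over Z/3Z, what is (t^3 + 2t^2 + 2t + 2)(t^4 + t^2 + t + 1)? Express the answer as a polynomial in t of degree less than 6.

2t^5 + t^3 + t^2 + 2t

Multiply in Z/3Z[t]: (t^3 + 2t^2 + 2t + 2)·(t^4 + t^2 + t + 1) = t^7 + 2t^6 + 2t^4 + 2t^3 + t + 2.
Reduce using t^6 ≡ 2t^5 + t^3 + t^2 + 1 (mod t^6 + t^5 + 2t^3 + 2t^2 + 2).
Reduced: 2t^5 + t^3 + t^2 + 2t.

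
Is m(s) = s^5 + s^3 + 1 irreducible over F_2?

Check for roots in F_2: m(0) = 1; m(1) = 1.
No roots, so no linear factors.
Monic irreducibles of degree 2 over GF(2): s^2 + s + 1.
None of them divide m (all give nonzero remainder).
No irreducible factor of degree ≤ 2 exists, so m is irreducible over GF(2).

Yes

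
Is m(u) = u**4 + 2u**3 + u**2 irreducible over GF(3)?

No

Check for roots in GF(3): m(0) = 0 → root; m(1) = 1; m(2) = 0 → root.
m(0) = 0, so (u) divides m(u); m is reducible.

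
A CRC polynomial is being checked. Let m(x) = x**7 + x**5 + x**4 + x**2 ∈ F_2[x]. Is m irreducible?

Check for roots in F_2: m(0) = 0 → root; m(1) = 0 → root.
m(0) = 0, so (x) divides m(x); m is reducible.

No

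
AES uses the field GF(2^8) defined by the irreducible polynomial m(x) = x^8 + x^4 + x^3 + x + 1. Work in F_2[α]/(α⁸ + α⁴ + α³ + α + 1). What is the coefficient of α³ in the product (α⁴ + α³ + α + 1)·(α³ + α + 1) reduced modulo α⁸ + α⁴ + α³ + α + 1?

0

Multiply in F_2[α]: (α⁴ + α³ + α + 1)·(α³ + α + 1) = α⁷ + α⁶ + α⁵ + α⁴ + α² + 1.
Reduced: α⁷ + α⁶ + α⁵ + α⁴ + α² + 1.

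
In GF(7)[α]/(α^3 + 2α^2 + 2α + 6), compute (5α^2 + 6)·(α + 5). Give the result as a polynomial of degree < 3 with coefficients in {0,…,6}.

α^2 + 3α

Multiply in GF(7)[α]: (5α^2 + 6)·(α + 5) = 5α^3 + 4α^2 + 6α + 2.
Reduce using α^3 ≡ 5α^2 + 5α + 1 (mod α^3 + 2α^2 + 2α + 6).
Reduced: α^2 + 3α.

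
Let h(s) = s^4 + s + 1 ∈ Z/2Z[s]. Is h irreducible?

Check for roots in Z/2Z: h(0) = 1; h(1) = 1.
No roots, so no linear factors.
Monic irreducibles of degree 2 over GF(2): s^2 + s + 1.
None of them divide h (all give nonzero remainder).
No irreducible factor of degree ≤ 2 exists, so h is irreducible over GF(2).

Yes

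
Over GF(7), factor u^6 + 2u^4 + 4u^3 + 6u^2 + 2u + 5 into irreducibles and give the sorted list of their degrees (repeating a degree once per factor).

Write h(u) = u^6 + 2u^4 + 4u^3 + 6u^2 + 2u + 5.
Linear factors from roots: (u + 5), (u + 4).
Complete factorization: h(u) = (u + 5)·(u + 4)^3·(u^2 + 4u + 1).
Factor degrees with multiplicity: 1 + 1 + 1 + 1 + 2 = 6.

1, 1, 1, 1, 2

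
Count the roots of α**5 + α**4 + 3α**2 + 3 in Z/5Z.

Write P(α) = α**5 + α**4 + 3α**2 + 3.
Evaluate at each of the 5 elements of Z/5Z:
P(0) = 3; P(1) = 3; P(2) = 3; P(3) = 4; P(4) = 1.
No element is a root.

0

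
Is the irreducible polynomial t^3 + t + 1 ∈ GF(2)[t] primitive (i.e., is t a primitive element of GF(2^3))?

Write f(t) = t^3 + t + 1.
|GF(2^3)^×| = 2^3 − 1 = 7. Prime factorization: 7 = 7.
f is primitive ⇔ t has order 7 in GF(2)[t]/(f), i.e. t^(7/q) ≠ 1 for each prime q | 7.
t^(1) mod f = t.
None equal 1, so t has full order 7; f is primitive.

Yes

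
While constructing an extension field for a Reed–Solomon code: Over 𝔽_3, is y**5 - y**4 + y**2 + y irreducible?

Write m(y) = y**5 - y**4 + y**2 + y.
Check for roots in 𝔽_3: m(0) = 0 → root; m(1) = 2; m(2) = 1.
m(0) = 0, so (y) divides m(y); m is reducible.

No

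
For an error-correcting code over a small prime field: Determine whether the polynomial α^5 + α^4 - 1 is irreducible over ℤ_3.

Yes

Write m(α) = α^5 + α^4 - 1.
Check for roots in ℤ_3: m(0) = 2; m(1) = 1; m(2) = 2.
No roots, so no linear factors.
Monic irreducibles of degree 2 over GF(3): α^2 + 1, α^2 + α - 1, α^2 - α - 1.
None of them divide m (all give nonzero remainder).
No irreducible factor of degree ≤ 2 exists, so m is irreducible over GF(3).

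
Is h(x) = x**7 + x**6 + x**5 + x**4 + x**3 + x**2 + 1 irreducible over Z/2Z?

Yes

Check for roots in Z/2Z: h(0) = 1; h(1) = 1.
No roots, so no linear factors.
Monic irreducibles of degree 2 over GF(2): x**2 + x + 1.
None of them divide h (all give nonzero remainder).
Monic irreducibles of degree 3 over GF(2): x**3 + x + 1, x**3 + x**2 + 1.
None of them divide h (all give nonzero remainder).
No irreducible factor of degree ≤ 3 exists, so h is irreducible over GF(2).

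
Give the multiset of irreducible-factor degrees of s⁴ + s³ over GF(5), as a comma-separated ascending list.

1, 1, 1, 1

Write g(s) = s⁴ + s³.
Roots in GF(5): g(0) = 0 → root; g(1) = 2; g(2) = 4; g(3) = 3; g(4) = 0 → root.
Linear factors from roots: (s), (s + 1).
Complete factorization: g(s) = (s + 1)·(s)^3.
Factor degrees with multiplicity: 1 + 1 + 1 + 1 = 4.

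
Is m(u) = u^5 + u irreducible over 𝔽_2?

No

Check for roots in 𝔽_2: m(0) = 0 → root; m(1) = 0 → root.
m(0) = 0, so (u) divides m(u); m is reducible.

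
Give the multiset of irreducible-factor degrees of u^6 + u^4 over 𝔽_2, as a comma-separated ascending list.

1, 1, 1, 1, 1, 1

Write f(u) = u^6 + u^4.
Roots in 𝔽_2: f(0) = 0 → root; f(1) = 0 → root.
Linear factors from roots: (u), (u + 1).
Complete factorization: f(u) = (u + 1)^2·(u)^4.
Factor degrees with multiplicity: 1 + 1 + 1 + 1 + 1 + 1 = 6.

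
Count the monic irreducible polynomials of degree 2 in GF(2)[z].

1

By the necklace-counting formula, N_2(2) = (1/2) Σ_{d|2} μ(2/d)·2^d.
Divisors of 2: 1, 2; μ(2/d) for each: -1, 1.
Σ = − 2^1 + 2^2 = 2.
N = 2/2 = 1.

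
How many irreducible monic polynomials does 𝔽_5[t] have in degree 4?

150

The number of monic irreducibles of degree 4 over GF(5) is (1/4)·Σ_{d∣4} μ(4/d) 5^d.
Divisors of 4: 1, 2, 4; μ(4/d) for each: 0, -1, 1.
Σ = − 5^2 + 5^4 = 600.
N = 600/4 = 150.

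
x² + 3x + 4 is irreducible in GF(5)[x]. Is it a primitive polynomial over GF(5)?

Write f(x) = x² + 3x + 4.
|GF(5^2)^×| = 5^2 − 1 = 24. Prime factorization: 24 = 2^3·3.
f is primitive ⇔ x has order 24 in GF(5)[x]/(f), i.e. x^(24/q) ≠ 1 for each prime q | 24.
x^(12) mod f = 1
x^(8) mod f = 3x + 4.
Since x^(12) = 1, the order of x divides 12 < 24; not primitive.

No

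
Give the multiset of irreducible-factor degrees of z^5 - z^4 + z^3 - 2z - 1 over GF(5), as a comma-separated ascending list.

Write g(z) = z^5 - z^4 + z^3 - 2z - 1.
Roots in GF(5): g(0) = 4; g(1) = 3; g(2) = 4; g(3) = 2; g(4) = 3.
Complete factorization: g(z) = (z^2 + 2)·(z^3 - z^2 - z + 2).
Factor degrees with multiplicity: 2 + 3 = 5.

2, 3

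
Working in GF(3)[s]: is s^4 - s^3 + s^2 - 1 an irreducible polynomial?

Write g(s) = s^4 - s^3 + s^2 - 1.
Check for roots in GF(3): g(0) = 2; g(1) = 0 → root; g(2) = 2.
g(1) = 0, so (s − 1) divides g(s); g is reducible.

No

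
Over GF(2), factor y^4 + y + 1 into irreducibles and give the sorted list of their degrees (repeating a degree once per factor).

4

Write h(y) = y^4 + y + 1.
Roots in GF(2): h(0) = 1; h(1) = 1.
Complete factorization: h(y) = (y^4 + y + 1).
Factor degrees with multiplicity: 4 = 4.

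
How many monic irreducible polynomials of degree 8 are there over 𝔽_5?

48750

The number of monic irreducibles of degree 8 over GF(5) is (1/8)·Σ_{d∣8} μ(8/d) 5^d.
Divisors of 8: 1, 2, 4, 8; μ(8/d) for each: 0, 0, -1, 1.
Σ = − 5^4 + 5^8 = 390000.
N = 390000/8 = 48750.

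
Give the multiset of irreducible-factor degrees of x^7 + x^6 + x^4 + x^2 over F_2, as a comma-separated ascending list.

Write g(x) = x^7 + x^6 + x^4 + x^2.
Roots in F_2: g(0) = 0 → root; g(1) = 0 → root.
Linear factors from roots: (x), (x + 1).
Complete factorization: g(x) = (x + 1)·(x)^2·(x^4 + x + 1).
Factor degrees with multiplicity: 1 + 1 + 1 + 4 = 7.

1, 1, 1, 4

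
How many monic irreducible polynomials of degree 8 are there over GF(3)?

810

x^(3^8) − x is the product of all monic irreducibles of degree dividing 8; Möbius inversion gives N = (1/8) Σ μ(8/d)·3^d.
Divisors of 8: 1, 2, 4, 8; μ(8/d) for each: 0, 0, -1, 1.
Σ = − 3^4 + 3^8 = 6480.
N = 6480/8 = 810.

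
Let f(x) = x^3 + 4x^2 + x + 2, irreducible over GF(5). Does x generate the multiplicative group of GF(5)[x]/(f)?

|GF(5^3)^×| = 5^3 − 1 = 124. Prime factorization: 124 = 2^2·31.
f is primitive ⇔ x has order 124 in GF(5)[x]/(f), i.e. x^(124/q) ≠ 1 for each prime q | 124.
x^(62) mod f = 4.
x^(4) mod f = 2x + 3.
None equal 1, so x has full order 124; f is primitive.

Yes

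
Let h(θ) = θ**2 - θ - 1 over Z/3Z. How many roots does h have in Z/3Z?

Evaluate at each of the 3 elements of Z/3Z:
h(0) = 2; h(1) = 2; h(2) = 1.
No element is a root.

0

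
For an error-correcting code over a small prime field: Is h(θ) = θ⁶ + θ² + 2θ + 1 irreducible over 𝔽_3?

Yes

Check for roots in 𝔽_3: h(0) = 1; h(1) = 2; h(2) = 1.
No roots, so no linear factors.
Monic irreducibles of degree 2 over GF(3): θ² + 1, θ² + θ + 2, θ² + 2θ + 2.
None of them divide h (all give nonzero remainder).
Degree-3 irreducible divisors: test the 8 monic irreducibles of degree 3 over GF(3).
None of them divide h (all give nonzero remainder).
No irreducible factor of degree ≤ 3 exists, so h is irreducible over GF(3).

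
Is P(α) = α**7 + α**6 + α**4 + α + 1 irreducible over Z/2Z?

Check for roots in Z/2Z: P(0) = 1; P(1) = 1.
No roots, so no linear factors.
Monic irreducibles of degree 2 over GF(2): α**2 + α + 1.
None of them divide P (all give nonzero remainder).
Monic irreducibles of degree 3 over GF(2): α**3 + α + 1, α**3 + α**2 + 1.
None of them divide P (all give nonzero remainder).
No irreducible factor of degree ≤ 3 exists, so P is irreducible over GF(2).

Yes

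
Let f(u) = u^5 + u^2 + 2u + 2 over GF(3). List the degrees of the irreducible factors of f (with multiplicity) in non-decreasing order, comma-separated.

1, 1, 1, 2

Roots in GF(3): f(0) = 2; f(1) = 0 → root; f(2) = 0 → root.
Linear factors from roots: (u + 2), (u + 1).
Complete factorization: f(u) = (u + 1)·(u + 2)^2·(u^2 + u + 2).
Factor degrees with multiplicity: 1 + 1 + 1 + 2 = 5.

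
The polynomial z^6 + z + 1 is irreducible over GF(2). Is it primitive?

Yes

Write f(z) = z^6 + z + 1.
|GF(2^6)^×| = 2^6 − 1 = 63. Prime factorization: 63 = 3^2·7.
f is primitive ⇔ z has order 63 in GF(2)[z]/(f), i.e. z^(63/q) ≠ 1 for each prime q | 63.
z^(21) mod f = z^5 + z^4 + z^3 + z + 1.
z^(9) mod f = z^4 + z^3.
None equal 1, so z has full order 63; f is primitive.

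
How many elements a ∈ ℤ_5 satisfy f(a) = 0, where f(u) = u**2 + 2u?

Evaluate at each of the 5 elements of ℤ_5:
f(0) = 0 → root; f(1) = 3; f(2) = 3; f(3) = 0 → root; f(4) = 4.
Roots: {0, 3}.

2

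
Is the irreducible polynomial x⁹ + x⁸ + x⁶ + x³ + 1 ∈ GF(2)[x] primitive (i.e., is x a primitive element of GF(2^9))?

Write f(x) = x⁹ + x⁸ + x⁶ + x³ + 1.
|GF(2^9)^×| = 2^9 − 1 = 511. Prime factorization: 511 = 7·73.
f is primitive ⇔ x has order 511 in GF(2)[x]/(f), i.e. x^(511/q) ≠ 1 for each prime q | 511.
x^(73) mod f = 1
x^(7) mod f = x⁷.
Since x^(73) = 1, the order of x divides 73 < 511; not primitive.

No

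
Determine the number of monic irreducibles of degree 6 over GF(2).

9

The number of monic irreducibles of degree 6 over GF(2) is (1/6)·Σ_{d∣6} μ(6/d) 2^d.
Divisors of 6: 1, 2, 3, 6; μ(6/d) for each: 1, -1, -1, 1.
Σ = 2^1 − 2^2 − 2^3 + 2^6 = 54.
N = 54/6 = 9.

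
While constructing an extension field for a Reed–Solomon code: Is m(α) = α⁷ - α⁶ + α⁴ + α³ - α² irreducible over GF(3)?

No

Check for roots in GF(3): m(0) = 0 → root; m(1) = 1; m(2) = 0 → root.
m(0) = 0, so (α) divides m(α); m is reducible.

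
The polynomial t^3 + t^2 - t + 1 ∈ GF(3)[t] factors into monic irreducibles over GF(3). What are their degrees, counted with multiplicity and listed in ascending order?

Write f(t) = t^3 + t^2 - t + 1.
Roots in GF(3): f(0) = 1; f(1) = 2; f(2) = 2.
Complete factorization: f(t) = (t^3 + t^2 - t + 1).
Factor degrees with multiplicity: 3 = 3.

3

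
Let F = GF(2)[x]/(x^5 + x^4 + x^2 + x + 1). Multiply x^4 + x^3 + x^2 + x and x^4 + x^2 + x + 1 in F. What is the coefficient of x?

1

Multiply in GF(2)[x]: (x^4 + x^3 + x^2 + x)·(x^4 + x^2 + x + 1) = x^8 + x^7 + x^5 + x^4 + x^3 + x.
Reduce using x^5 ≡ x^4 + x^2 + x + 1 (mod x^5 + x^4 + x^2 + x + 1).
Reduced: x.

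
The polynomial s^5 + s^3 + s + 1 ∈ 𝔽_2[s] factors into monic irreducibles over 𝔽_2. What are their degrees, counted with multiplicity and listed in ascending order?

1, 4

Write f(s) = s^5 + s^3 + s + 1.
Roots in 𝔽_2: f(0) = 1; f(1) = 0 → root.
Linear factors from roots: (s + 1).
Complete factorization: f(s) = (s + 1)·(s^4 + s^3 + 1).
Factor degrees with multiplicity: 1 + 4 = 5.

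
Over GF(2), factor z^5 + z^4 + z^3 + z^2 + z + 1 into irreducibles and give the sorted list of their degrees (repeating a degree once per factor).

1, 2, 2

Write h(z) = z^5 + z^4 + z^3 + z^2 + z + 1.
Roots in GF(2): h(0) = 1; h(1) = 0 → root.
Linear factors from roots: (z + 1).
Complete factorization: h(z) = (z + 1)·(z^2 + z + 1)^2.
Factor degrees with multiplicity: 1 + 2 + 2 = 5.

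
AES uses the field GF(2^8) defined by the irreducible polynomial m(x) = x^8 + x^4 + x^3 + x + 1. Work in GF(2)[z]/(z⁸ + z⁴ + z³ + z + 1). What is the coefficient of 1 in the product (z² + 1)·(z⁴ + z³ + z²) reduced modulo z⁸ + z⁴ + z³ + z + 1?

Multiply in GF(2)[z]: (z² + 1)·(z⁴ + z³ + z²) = z⁶ + z⁵ + z³ + z².
Reduced: z⁶ + z⁵ + z³ + z².

0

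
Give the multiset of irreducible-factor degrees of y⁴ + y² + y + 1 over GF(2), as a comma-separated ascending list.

Write f(y) = y⁴ + y² + y + 1.
Roots in GF(2): f(0) = 1; f(1) = 0 → root.
Linear factors from roots: (y + 1).
Complete factorization: f(y) = (y + 1)·(y³ + y² + 1).
Factor degrees with multiplicity: 1 + 3 = 4.

1, 3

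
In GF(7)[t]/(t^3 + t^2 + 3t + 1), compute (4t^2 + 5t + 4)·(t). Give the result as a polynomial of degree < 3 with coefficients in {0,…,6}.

Multiply in GF(7)[t]: (4t^2 + 5t + 4)·(t) = 4t^3 + 5t^2 + 4t.
Reduce using t^3 ≡ 6t^2 + 4t + 6 (mod t^3 + t^2 + 3t + 1).
Reduced: t^2 + 6t + 3.

t^2 + 6t + 3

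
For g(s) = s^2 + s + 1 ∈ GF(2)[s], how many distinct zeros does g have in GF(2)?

Evaluate at each of the 2 elements of GF(2):
g(0) = 1; g(1) = 1.
No element is a root.

0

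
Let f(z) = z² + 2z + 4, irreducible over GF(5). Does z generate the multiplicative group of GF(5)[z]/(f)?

No

|GF(5^2)^×| = 5^2 − 1 = 24. Prime factorization: 24 = 2^3·3.
f is primitive ⇔ z has order 24 in GF(5)[z]/(f), i.e. z^(24/q) ≠ 1 for each prime q | 24.
z^(12) mod f = 1
z^(8) mod f = 2z + 4.
Since z^(12) = 1, the order of z divides 12 < 24; not primitive.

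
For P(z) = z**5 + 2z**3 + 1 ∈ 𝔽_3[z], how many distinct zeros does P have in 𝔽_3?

0

Evaluate at each of the 3 elements of 𝔽_3:
P(0) = 1; P(1) = 1; P(2) = 1.
No element is a root.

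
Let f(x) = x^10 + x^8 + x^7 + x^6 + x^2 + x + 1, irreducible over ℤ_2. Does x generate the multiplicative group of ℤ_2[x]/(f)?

|GF(2^10)^×| = 2^10 − 1 = 1023. Prime factorization: 1023 = 3·11·31.
f is primitive ⇔ x has order 1023 in GF(2)[x]/(f), i.e. x^(1023/q) ≠ 1 for each prime q | 1023.
x^(341) mod f = x^8 + x^6 + x^2 + x + 1.
x^(93) mod f = x^7 + x^6 + x^5 + x^3 + x.
x^(33) mod f = x^9 + x^8 + x^6 + 1.
None equal 1, so x has full order 1023; f is primitive.

Yes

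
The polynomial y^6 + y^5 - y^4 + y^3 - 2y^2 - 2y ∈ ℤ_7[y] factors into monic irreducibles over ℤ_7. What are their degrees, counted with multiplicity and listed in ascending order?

1, 2, 3

Write g(y) = y^6 + y^5 - y^4 + y^3 - 2y^2 - 2y.
Linear factors from roots: (y).
Complete factorization: g(y) = (y)·(y^2 + 3y + 1)·(y^3 - 2y^2 - 3y - 2).
Factor degrees with multiplicity: 1 + 2 + 3 = 6.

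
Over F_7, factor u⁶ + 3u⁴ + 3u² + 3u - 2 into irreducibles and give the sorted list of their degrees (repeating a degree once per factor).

Write g(u) = u⁶ + 3u⁴ + 3u² + 3u - 2.
Complete factorization: g(u) = (u⁶ + 3u⁴ + 3u² + 3u - 2).
Factor degrees with multiplicity: 6 = 6.

6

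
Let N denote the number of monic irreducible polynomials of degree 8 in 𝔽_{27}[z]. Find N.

By the necklace-counting formula, N_27(8) = (1/8) Σ_{d|8} μ(8/d)·27^d.
Divisors of 8: 1, 2, 4, 8; μ(8/d) for each: 0, 0, -1, 1.
Σ = − 27^4 + 27^8 = 282429005040.
N = 282429005040/8 = 35303625630.

35303625630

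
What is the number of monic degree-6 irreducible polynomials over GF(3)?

116

The number of monic irreducibles of degree 6 over GF(3) is (1/6)·Σ_{d∣6} μ(6/d) 3^d.
Divisors of 6: 1, 2, 3, 6; μ(6/d) for each: 1, -1, -1, 1.
Σ = 3^1 − 3^2 − 3^3 + 3^6 = 696.
N = 696/6 = 116.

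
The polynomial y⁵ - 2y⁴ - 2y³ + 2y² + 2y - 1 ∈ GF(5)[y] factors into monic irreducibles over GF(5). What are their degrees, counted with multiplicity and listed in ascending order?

1, 1, 1, 2

Write g(y) = y⁵ - 2y⁴ - 2y³ + 2y² + 2y - 1.
Roots in GF(5): g(0) = 4; g(1) = 0 → root; g(2) = 0 → root; g(3) = 0 → root; g(4) = 3.
Linear factors from roots: (y - 1), (y - 2), (y + 2).
Complete factorization: g(y) = (y + 2)·(y - 2)·(y - 1)·(y² - y + 1).
Factor degrees with multiplicity: 1 + 1 + 1 + 2 = 5.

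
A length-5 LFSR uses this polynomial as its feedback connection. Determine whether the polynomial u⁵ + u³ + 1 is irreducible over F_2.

Write f(u) = u⁵ + u³ + 1.
Check for roots in F_2: f(0) = 1; f(1) = 1.
No roots, so no linear factors.
Monic irreducibles of degree 2 over GF(2): u² + u + 1.
None of them divide f (all give nonzero remainder).
No irreducible factor of degree ≤ 2 exists, so f is irreducible over GF(2).

Yes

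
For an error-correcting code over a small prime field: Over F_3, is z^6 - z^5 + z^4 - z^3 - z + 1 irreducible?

Write P(z) = z^6 - z^5 + z^4 - z^3 - z + 1.
Check for roots in F_3: P(0) = 1; P(1) = 0 → root; P(2) = 0 → root.
P(1) = 0, so (z − 1) divides P(z); P is reducible.

No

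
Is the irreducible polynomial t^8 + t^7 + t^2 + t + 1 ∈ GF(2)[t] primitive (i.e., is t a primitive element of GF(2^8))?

Yes

Write f(t) = t^8 + t^7 + t^2 + t + 1.
|GF(2^8)^×| = 2^8 − 1 = 255. Prime factorization: 255 = 3·5·17.
f is primitive ⇔ t has order 255 in GF(2)[t]/(f), i.e. t^(255/q) ≠ 1 for each prime q | 255.
t^(85) mod f = t^7 + t^5 + t^3 + t.
t^(51) mod f = t^6 + t^5 + t^3 + t^2.
t^(15) mod f = t^7 + t^6 + t^5 + t^4 + t^2.
None equal 1, so t has full order 255; f is primitive.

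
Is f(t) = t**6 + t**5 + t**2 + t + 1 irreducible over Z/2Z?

Yes

Check for roots in Z/2Z: f(0) = 1; f(1) = 1.
No roots, so no linear factors.
Monic irreducibles of degree 2 over GF(2): t**2 + t + 1.
None of them divide f (all give nonzero remainder).
Monic irreducibles of degree 3 over GF(2): t**3 + t + 1, t**3 + t**2 + 1.
None of them divide f (all give nonzero remainder).
No irreducible factor of degree ≤ 3 exists, so f is irreducible over GF(2).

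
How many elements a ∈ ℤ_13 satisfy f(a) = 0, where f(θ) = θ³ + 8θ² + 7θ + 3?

2

Evaluate at each of the 13 elements of ℤ_13:
f(0) = 3; f(1) = 6; f(2) = 5; f(3) = 6; f(4) = 2; f(5) = 12; f(6) = 3; f(7) = 7; f(8) = 4; f(9) = 0 → root; f(10) = 1; f(11) = 0 → root; f(12) = 3.
Roots: {9, 11}.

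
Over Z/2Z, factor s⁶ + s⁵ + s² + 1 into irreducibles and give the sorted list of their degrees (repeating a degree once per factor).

1, 2, 3

Write h(s) = s⁶ + s⁵ + s² + 1.
Roots in Z/2Z: h(0) = 1; h(1) = 0 → root.
Linear factors from roots: (s + 1).
Complete factorization: h(s) = (s + 1)·(s² + s + 1)·(s³ + s² + 1).
Factor degrees with multiplicity: 1 + 2 + 3 = 6.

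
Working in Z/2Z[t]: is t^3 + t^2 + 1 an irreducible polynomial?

Yes

Write h(t) = t^3 + t^2 + 1.
Check for roots in Z/2Z: h(0) = 1; h(1) = 1.
No roots. A degree-3 polynomial over a field with no linear factor is irreducible.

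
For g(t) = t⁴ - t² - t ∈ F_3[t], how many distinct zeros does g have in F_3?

Evaluate at each of the 3 elements of F_3:
g(0) = 0 → root; g(1) = 2; g(2) = 1.
Roots: {0}.

1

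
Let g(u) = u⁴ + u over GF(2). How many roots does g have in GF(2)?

2

Evaluate at each of the 2 elements of GF(2):
g(0) = 0 → root; g(1) = 0 → root.
Roots: {0, 1}.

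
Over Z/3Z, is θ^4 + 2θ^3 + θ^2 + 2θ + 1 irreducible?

Write P(θ) = θ^4 + 2θ^3 + θ^2 + 2θ + 1.
Check for roots in Z/3Z: P(0) = 1; P(1) = 1; P(2) = 2.
No roots, so no linear factors.
Monic irreducibles of degree 2 over GF(3): θ^2 + 1, θ^2 + θ + 2, θ^2 + 2θ + 2.
None of them divide P (all give nonzero remainder).
No irreducible factor of degree ≤ 2 exists, so P is irreducible over GF(3).

Yes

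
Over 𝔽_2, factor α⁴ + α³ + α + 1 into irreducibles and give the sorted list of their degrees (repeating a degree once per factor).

1, 1, 2

Write f(α) = α⁴ + α³ + α + 1.
Roots in 𝔽_2: f(0) = 1; f(1) = 0 → root.
Linear factors from roots: (α + 1).
Complete factorization: f(α) = (α + 1)^2·(α² + α + 1).
Factor degrees with multiplicity: 1 + 1 + 2 = 4.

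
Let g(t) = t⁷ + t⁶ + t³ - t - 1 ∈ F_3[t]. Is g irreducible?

Check for roots in F_3: g(0) = 2; g(1) = 1; g(2) = 2.
No roots, so no linear factors.
Monic irreducibles of degree 2 over GF(3): t² + 1, t² + t - 1, t² - t - 1.
None of them divide g (all give nonzero remainder).
Degree-3 irreducible divisors: test the 8 monic irreducibles of degree 3 over GF(3).
None of them divide g (all give nonzero remainder).
No irreducible factor of degree ≤ 3 exists, so g is irreducible over GF(3).

Yes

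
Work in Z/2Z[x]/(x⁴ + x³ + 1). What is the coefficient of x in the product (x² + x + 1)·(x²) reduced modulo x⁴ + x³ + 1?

0

Multiply in Z/2Z[x]: (x² + x + 1)·(x²) = x⁴ + x³ + x².
Reduce using x⁴ ≡ x³ + 1 (mod x⁴ + x³ + 1).
Reduced: x² + 1.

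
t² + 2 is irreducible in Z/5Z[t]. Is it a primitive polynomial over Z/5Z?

No

Write f(t) = t² + 2.
|GF(5^2)^×| = 5^2 − 1 = 24. Prime factorization: 24 = 2^3·3.
f is primitive ⇔ t has order 24 in GF(5)[t]/(f), i.e. t^(24/q) ≠ 1 for each prime q | 24.
t^(12) mod f = 4.
t^(8) mod f = 1
Since t^(8) = 1, the order of t divides 8 < 24; not primitive.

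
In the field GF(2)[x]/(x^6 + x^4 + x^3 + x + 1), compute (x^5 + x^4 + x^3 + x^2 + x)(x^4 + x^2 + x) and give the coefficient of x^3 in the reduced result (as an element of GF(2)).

1

Multiply in GF(2)[x]: (x^5 + x^4 + x^3 + x^2 + x)·(x^4 + x^2 + x) = x^9 + x^8 + x^6 + x^5 + x^2.
Reduce using x^6 ≡ x^4 + x^3 + x + 1 (mod x^6 + x^4 + x^3 + x + 1).
Reduced: x^5 + x^4 + x^3 + x^2 + 1.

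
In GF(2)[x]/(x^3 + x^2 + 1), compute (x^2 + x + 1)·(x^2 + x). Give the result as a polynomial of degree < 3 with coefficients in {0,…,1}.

x^2 + 1

Multiply in GF(2)[x]: (x^2 + x + 1)·(x^2 + x) = x^4 + x.
Reduce using x^3 ≡ x^2 + 1 (mod x^3 + x^2 + 1).
Reduced: x^2 + 1.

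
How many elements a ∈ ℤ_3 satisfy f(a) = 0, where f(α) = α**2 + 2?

2

Evaluate at each of the 3 elements of ℤ_3:
f(0) = 2; f(1) = 0 → root; f(2) = 0 → root.
Roots: {1, 2}.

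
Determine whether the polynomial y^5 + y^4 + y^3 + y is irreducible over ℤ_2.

Write h(y) = y^5 + y^4 + y^3 + y.
Check for roots in ℤ_2: h(0) = 0 → root; h(1) = 0 → root.
h(0) = 0, so (y) divides h(y); h is reducible.

No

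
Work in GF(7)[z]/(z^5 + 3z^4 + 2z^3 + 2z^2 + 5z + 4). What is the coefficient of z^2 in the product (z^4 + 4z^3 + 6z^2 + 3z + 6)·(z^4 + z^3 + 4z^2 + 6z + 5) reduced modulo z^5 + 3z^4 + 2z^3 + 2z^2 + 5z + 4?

Multiply in GF(7)[z]: (z^4 + 4z^3 + 6z^2 + 3z + 6)·(z^4 + z^3 + 4z^2 + 6z + 5) = z^8 + 5z^7 + 3z^5 + 6z^4 + 4z^3 + 2z^2 + 2z + 2.
Reduce using z^5 ≡ 4z^4 + 5z^3 + 5z^2 + 2z + 3 (mod z^5 + 3z^4 + 2z^3 + 2z^2 + 5z + 4).
Reduced: 6z^4 + 6z^3 + 6z^2 + 6z + 2.

6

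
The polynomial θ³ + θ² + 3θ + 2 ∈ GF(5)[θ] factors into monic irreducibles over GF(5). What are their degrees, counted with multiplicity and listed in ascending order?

Write f(θ) = θ³ + θ² + 3θ + 2.
Roots in GF(5): f(0) = 2; f(1) = 2; f(2) = 0 → root; f(3) = 2; f(4) = 4.
Linear factors from roots: (θ + 3).
Complete factorization: f(θ) = (θ + 3)·(θ² + 3θ + 4).
Factor degrees with multiplicity: 1 + 2 = 3.

1, 2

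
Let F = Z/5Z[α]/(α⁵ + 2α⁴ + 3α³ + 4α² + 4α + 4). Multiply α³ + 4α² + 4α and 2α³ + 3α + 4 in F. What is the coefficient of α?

2

Multiply in Z/5Z[α]: (α³ + 4α² + 4α)·(2α³ + 3α + 4) = 2α⁶ + 3α⁵ + α⁴ + α³ + 3α² + α.
Reduce using α⁵ ≡ 3α⁴ + 2α³ + α² + α + 1 (mod α⁵ + 2α⁴ + 3α³ + 4α² + 4α + 4).
Reduced: 2α⁴ + α³ + 4α² + 2α + 4.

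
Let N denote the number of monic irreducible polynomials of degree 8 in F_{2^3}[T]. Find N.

2096640

x^(8^8) − x is the product of all monic irreducibles of degree dividing 8; Möbius inversion gives N = (1/8) Σ μ(8/d)·8^d.
Divisors of 8: 1, 2, 4, 8; μ(8/d) for each: 0, 0, -1, 1.
Σ = − 8^4 + 8^8 = 16773120.
N = 16773120/8 = 2096640.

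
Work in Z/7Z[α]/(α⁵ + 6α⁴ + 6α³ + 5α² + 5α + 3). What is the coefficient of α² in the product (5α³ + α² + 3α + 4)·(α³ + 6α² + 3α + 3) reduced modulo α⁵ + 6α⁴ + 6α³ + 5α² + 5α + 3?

Multiply in Z/7Z[α]: (5α³ + α² + 3α + 4)·(α³ + 6α² + 3α + 3) = 5α⁶ + 3α⁵ + 3α⁴ + 5α³ + α² + 5.
Reduce using α⁵ ≡ α⁴ + α³ + 2α² + 2α + 4 (mod α⁵ + 6α⁴ + 6α³ + 5α² + 5α + 3).
Reduced: 2α⁴ + 2α³ + 6α² + α + 2.

6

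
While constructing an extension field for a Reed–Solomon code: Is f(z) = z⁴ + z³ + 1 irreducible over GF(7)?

Check for roots in GF(7): f(0) = 1; f(1) = 3; f(2) = 4; f(3) = 4; f(4) = 6; f(5) = 2; f(6) = 1.
No roots, so no linear factors.
Degree-2 irreducible divisors: test the 21 monic irreducibles of degree 2 over GF(7).
None of them divide f (all give nonzero remainder).
No irreducible factor of degree ≤ 2 exists, so f is irreducible over GF(7).

Yes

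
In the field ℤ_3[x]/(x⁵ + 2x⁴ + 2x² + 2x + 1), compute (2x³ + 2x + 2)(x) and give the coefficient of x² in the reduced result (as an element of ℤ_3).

Multiply in ℤ_3[x]: (2x³ + 2x + 2)·(x) = 2x⁴ + 2x² + 2x.
Reduced: 2x⁴ + 2x² + 2x.

2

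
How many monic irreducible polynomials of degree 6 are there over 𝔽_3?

x^(3^6) − x is the product of all monic irreducibles of degree dividing 6; Möbius inversion gives N = (1/6) Σ μ(6/d)·3^d.
Divisors of 6: 1, 2, 3, 6; μ(6/d) for each: 1, -1, -1, 1.
Σ = 3^1 − 3^2 − 3^3 + 3^6 = 696.
N = 696/6 = 116.

116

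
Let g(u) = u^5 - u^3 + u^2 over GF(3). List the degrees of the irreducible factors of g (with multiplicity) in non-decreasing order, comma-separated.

Roots in GF(3): g(0) = 0 → root; g(1) = 1; g(2) = 1.
Linear factors from roots: (u).
Complete factorization: g(u) = (u)^2·(u^3 - u + 1).
Factor degrees with multiplicity: 1 + 1 + 3 = 5.

1, 1, 3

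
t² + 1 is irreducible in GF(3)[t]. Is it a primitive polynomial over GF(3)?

Write f(t) = t² + 1.
|GF(3^2)^×| = 3^2 − 1 = 8. Prime factorization: 8 = 2^3.
f is primitive ⇔ t has order 8 in GF(3)[t]/(f), i.e. t^(8/q) ≠ 1 for each prime q | 8.
t^(4) mod f = 1
Since t^(4) = 1, the order of t divides 4 < 8; not primitive.

No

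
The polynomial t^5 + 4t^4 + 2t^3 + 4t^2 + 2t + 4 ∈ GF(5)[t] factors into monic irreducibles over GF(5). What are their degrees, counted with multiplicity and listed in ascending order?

Write g(t) = t^5 + 4t^4 + 2t^3 + 4t^2 + 2t + 4.
Roots in GF(5): g(0) = 4; g(1) = 2; g(2) = 1; g(3) = 2; g(4) = 2.
Complete factorization: g(t) = (t^2 + 3t + 3)·(t^3 + t^2 + t + 3).
Factor degrees with multiplicity: 2 + 3 = 5.

2, 3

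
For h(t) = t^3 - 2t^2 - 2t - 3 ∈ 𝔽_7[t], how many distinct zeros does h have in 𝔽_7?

3

Evaluate at each of the 7 elements of 𝔽_7:
h(0) = 4; h(1) = 1; h(2) = 0 → root; h(3) = 0 → root; h(4) = 0 → root; h(5) = 6; h(6) = 3.
Roots: {2, 3, 4}.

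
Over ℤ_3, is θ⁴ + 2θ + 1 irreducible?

Write m(θ) = θ⁴ + 2θ + 1.
Check for roots in ℤ_3: m(0) = 1; m(1) = 1; m(2) = 0 → root.
m(2) = 0, so (θ − 2) divides m(θ); m is reducible.

No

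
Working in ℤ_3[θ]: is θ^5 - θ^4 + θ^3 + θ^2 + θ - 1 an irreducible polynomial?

Write h(θ) = θ^5 - θ^4 + θ^3 + θ^2 + θ - 1.
Check for roots in ℤ_3: h(0) = 2; h(1) = 2; h(2) = 2.
No roots, so no linear factors.
Monic irreducibles of degree 2 over GF(3): θ^2 + 1, θ^2 + θ - 1, θ^2 - θ - 1.
None of them divide h (all give nonzero remainder).
No irreducible factor of degree ≤ 2 exists, so h is irreducible over GF(3).

Yes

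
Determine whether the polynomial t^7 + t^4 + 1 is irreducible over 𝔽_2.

Yes

Write h(t) = t^7 + t^4 + 1.
Check for roots in 𝔽_2: h(0) = 1; h(1) = 1.
No roots, so no linear factors.
Monic irreducibles of degree 2 over GF(2): t^2 + t + 1.
None of them divide h (all give nonzero remainder).
Monic irreducibles of degree 3 over GF(2): t^3 + t + 1, t^3 + t^2 + 1.
None of them divide h (all give nonzero remainder).
No irreducible factor of degree ≤ 3 exists, so h is irreducible over GF(2).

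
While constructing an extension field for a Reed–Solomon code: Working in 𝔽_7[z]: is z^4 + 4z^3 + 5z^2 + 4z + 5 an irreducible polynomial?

Write g(z) = z^4 + 4z^3 + 5z^2 + 4z + 5.
Check for roots in 𝔽_7: g(0) = 5; g(1) = 5; g(2) = 4; g(3) = 6; g(4) = 4; g(5) = 1; g(6) = 3.
No roots, so no linear factors.
Degree-2 irreducible divisors: test the 21 monic irreducibles of degree 2 over GF(7).
None of them divide g (all give nonzero remainder).
No irreducible factor of degree ≤ 2 exists, so g is irreducible over GF(7).

Yes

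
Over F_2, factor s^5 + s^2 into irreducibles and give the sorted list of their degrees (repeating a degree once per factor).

Write f(s) = s^5 + s^2.
Roots in F_2: f(0) = 0 → root; f(1) = 0 → root.
Linear factors from roots: (s), (s + 1).
Complete factorization: f(s) = (s + 1)·(s)^2·(s^2 + s + 1).
Factor degrees with multiplicity: 1 + 1 + 1 + 2 = 5.

1, 1, 1, 2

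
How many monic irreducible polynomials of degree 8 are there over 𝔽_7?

720300

By the necklace-counting formula, N_7(8) = (1/8) Σ_{d|8} μ(8/d)·7^d.
Divisors of 8: 1, 2, 4, 8; μ(8/d) for each: 0, 0, -1, 1.
Σ = − 7^4 + 7^8 = 5762400.
N = 5762400/8 = 720300.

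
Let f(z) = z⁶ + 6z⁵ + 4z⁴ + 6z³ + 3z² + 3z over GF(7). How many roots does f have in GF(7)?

Evaluate at each of the 7 elements of GF(7):
f(0) = 0 → root; f(1) = 2; f(2) = 1; f(3) = 0 → root; f(4) = 4; f(5) = 6; f(6) = 0 → root.
Roots: {0, 3, 6}.

3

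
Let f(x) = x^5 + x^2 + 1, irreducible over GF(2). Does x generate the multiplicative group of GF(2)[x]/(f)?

Yes

|GF(2^5)^×| = 2^5 − 1 = 31. Prime factorization: 31 = 31.
f is primitive ⇔ x has order 31 in GF(2)[x]/(f), i.e. x^(31/q) ≠ 1 for each prime q | 31.
x^(1) mod f = x.
None equal 1, so x has full order 31; f is primitive.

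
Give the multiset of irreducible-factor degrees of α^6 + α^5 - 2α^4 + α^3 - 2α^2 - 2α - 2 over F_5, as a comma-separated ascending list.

Write f(α) = α^6 + α^5 - 2α^4 + α^3 - 2α^2 - 2α - 2.
Roots in F_5: f(0) = 3; f(1) = 0 → root; f(2) = 3; f(3) = 1; f(4) = 0 → root.
Linear factors from roots: (α - 1), (α + 1).
Complete factorization: f(α) = (α + 1)·(α - 1)^2·(α^3 + 2α^2 + α - 2).
Factor degrees with multiplicity: 1 + 1 + 1 + 3 = 6.

1, 1, 1, 3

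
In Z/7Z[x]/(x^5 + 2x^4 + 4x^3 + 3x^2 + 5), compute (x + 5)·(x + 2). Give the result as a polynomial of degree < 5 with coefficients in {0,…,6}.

x^2 + 3

Multiply in Z/7Z[x]: (x + 5)·(x + 2) = x^2 + 3.
Reduced: x^2 + 3.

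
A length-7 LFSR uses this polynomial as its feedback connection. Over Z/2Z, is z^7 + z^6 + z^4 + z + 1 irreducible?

Write m(z) = z^7 + z^6 + z^4 + z + 1.
Check for roots in Z/2Z: m(0) = 1; m(1) = 1.
No roots, so no linear factors.
Monic irreducibles of degree 2 over GF(2): z^2 + z + 1.
None of them divide m (all give nonzero remainder).
Monic irreducibles of degree 3 over GF(2): z^3 + z + 1, z^3 + z^2 + 1.
None of them divide m (all give nonzero remainder).
No irreducible factor of degree ≤ 3 exists, so m is irreducible over GF(2).

Yes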